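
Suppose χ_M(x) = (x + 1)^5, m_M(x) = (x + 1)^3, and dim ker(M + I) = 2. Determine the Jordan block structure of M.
Jordan blocks: (-1, 3), (-1, 2)

λ = -1: algebraic multiplicity 5 (exponent in χ_M), largest block size 3 (exponent in m_M), 2 blocks (geometric multiplicity). These force block sizes [3, 2].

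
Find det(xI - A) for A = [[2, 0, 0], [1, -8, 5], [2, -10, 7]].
xI - A = [[x - 2, 0, 0], [-1, x + 8, -5], [-2, 10, x - 7]].

Expanding det(xI - A) along the first row:
det(xI - A) = + (x - 2)·det([[x + 8, -5], [10, x - 7]]) - (0)·det([[-1, -5], [-2, x - 7]]) + (0)·det([[-1, x + 8], [-2, 10]]).

Evaluating gives χ_A(x) = x^3 - x^2 - 8x + 12 = (x - 2)^2(x + 3).

χ_A(x) = (x - 2)^2(x + 3)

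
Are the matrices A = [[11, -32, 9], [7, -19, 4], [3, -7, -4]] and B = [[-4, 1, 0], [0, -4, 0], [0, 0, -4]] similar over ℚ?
Both have characteristic polynomial (x + 4)^3, but the minimal polynomial of A is (x + 4)^3 while the minimal polynomial of B is (x + 4)^2. The minimal polynomial is a similarity invariant, so A and B are not similar.

No.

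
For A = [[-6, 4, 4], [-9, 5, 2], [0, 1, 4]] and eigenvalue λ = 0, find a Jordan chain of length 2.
v_1 = [[1, 1, 0]]^T, v_2 = [[-2, -4, 1]]^T

We seek v_1 ∈ ker(A^2) \ ker(A), then set v_{i+1} = A v_i.

One such chain is v_1 = [[1, 1, 0]]^T, v_2 = [[-2, -4, 1]]^T. Check: A v_2 = [[0, 0, 0]]^T = 0.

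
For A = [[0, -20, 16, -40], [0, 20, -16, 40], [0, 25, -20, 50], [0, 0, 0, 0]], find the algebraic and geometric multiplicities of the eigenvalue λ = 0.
The characteristic polynomial is x^4, so the factor x appears with exponent 4: the algebraic multiplicity is 4.

rank(A) = 1, so the eigenspace has dimension 4 - 1 = 3: the geometric multiplicity is 3.

Since 3 < 4, A is not diagonalizable.

algebraic multiplicity 4, geometric multiplicity 3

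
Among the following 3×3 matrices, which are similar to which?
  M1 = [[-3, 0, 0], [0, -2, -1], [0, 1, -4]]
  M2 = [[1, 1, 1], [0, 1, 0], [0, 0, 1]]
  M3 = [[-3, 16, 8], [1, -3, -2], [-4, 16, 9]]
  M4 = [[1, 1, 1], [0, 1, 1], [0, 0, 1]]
3 classes: {M1}, {M2, M3}, {M4}

Characteristic polynomials: χ_{M1} = (x + 3)^3, χ_{M2} = (x - 1)^3, χ_{M3} = (x - 1)^3, χ_{M4} = (x - 1)^3.

{M1}: invariant factors x + 3, (x + 3)^2.

{M2, M3}: invariant factors x - 1, (x - 1)^2.

{M4}: invariant factors (x - 1)^3.

Matrices are similar if and only if their invariant-factor lists agree; the partition into similarity classes is {M1}, {M2, M3}, {M4}.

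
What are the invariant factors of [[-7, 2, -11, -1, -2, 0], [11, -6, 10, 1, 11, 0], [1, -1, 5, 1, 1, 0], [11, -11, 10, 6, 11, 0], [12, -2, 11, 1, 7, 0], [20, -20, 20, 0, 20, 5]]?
The Jordan structure of A has elementary divisors (x + 5)^2, (x - 5)^2, (x - 5), (x - 5). Arranging the block sizes at each eigenvalue in decreasing order and taking row products gives the invariant factors.

Invariant factors (smallest first, each dividing the next): x - 5, x - 5, (x - 5)^2(x + 5)^2.

Check: the last factor (x - 5)^2(x + 5)^2 is the minimal polynomial, and the product (x - 5)^4(x + 5)^2 is the characteristic polynomial.

x - 5, x - 5, (x - 5)^2(x + 5)^2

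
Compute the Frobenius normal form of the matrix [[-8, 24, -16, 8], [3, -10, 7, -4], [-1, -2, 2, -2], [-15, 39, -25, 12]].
The invariant factors of A (the non-unit diagonal entries of the Smith normal form of xI - A over ℚ[x]) are (x + 4)(x^3 + 4x - 2), each dividing the next. The characteristic polynomial is their product, (x + 4)(x^3 + 4x - 2).

The rational canonical form is the block-diagonal matrix of companion matrices C(f_i):
R = [[0, 0, 0, 8], [1, 0, 0, -14], [0, 1, 0, -4], [0, 0, 1, -4]].

Note the characteristic polynomial does not split into linear factors over ℚ, so A has no Jordan form over ℚ; the rational canonical form exists over any field.

R = [[0, 0, 0, 8], [1, 0, 0, -14], [0, 1, 0, -4], [0, 0, 1, -4]]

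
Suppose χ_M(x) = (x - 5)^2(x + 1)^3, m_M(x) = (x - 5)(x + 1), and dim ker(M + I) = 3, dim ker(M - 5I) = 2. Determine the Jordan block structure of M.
Jordan blocks: (-1, 1), (-1, 1), (-1, 1), (5, 1), (5, 1)

λ = -1: algebraic multiplicity 3 (exponent in χ_M), largest block size 1 (exponent in m_M), 3 blocks (geometric multiplicity). These force block sizes [1, 1, 1].
λ = 5: algebraic multiplicity 2 (exponent in χ_M), largest block size 1 (exponent in m_M), 2 blocks (geometric multiplicity). These force block sizes [1, 1].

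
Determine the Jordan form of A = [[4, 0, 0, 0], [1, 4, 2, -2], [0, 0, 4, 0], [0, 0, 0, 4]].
J = [[4, 1, 0, 0], [0, 4, 0, 0], [0, 0, 4, 0], [0, 0, 0, 4]]

The characteristic polynomial is det(xI - A) = (x - 4)^4, so the eigenvalues are 4 (algebraic multiplicity 4).

For λ = 4: rank(A - 4I) = 1, rank((A - 4I)^2) = 0. The eigenspace has dimension 4 - 1 = 3, so there are 3 Jordan blocks; the rank sequence gives block sizes [2, 1, 1].

Assembling the blocks gives the Jordan form J above.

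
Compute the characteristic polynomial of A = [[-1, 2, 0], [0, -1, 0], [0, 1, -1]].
χ_A(x) = (x + 1)^3

xI - A = [[x + 1, -2, 0], [0, x + 1, 0], [0, -1, x + 1]].

Expanding det(xI - A) along the first row:
det(xI - A) = + (x + 1)·det([[x + 1, 0], [-1, x + 1]]) - (-2)·det([[0, 0], [0, x + 1]]) + (0)·det([[0, x + 1], [0, -1]]).

Evaluating gives χ_A(x) = x^3 + 3x^2 + 3x + 1 = (x + 1)^3.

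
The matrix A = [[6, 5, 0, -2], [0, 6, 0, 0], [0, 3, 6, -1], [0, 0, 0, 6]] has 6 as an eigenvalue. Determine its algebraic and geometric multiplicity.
algebraic multiplicity 4, geometric multiplicity 2

The characteristic polynomial is (x - 6)^4, so the factor x - 6 appears with exponent 4: the algebraic multiplicity is 4.

rank(A - 6I) = 2, so the eigenspace has dimension 4 - 2 = 2: the geometric multiplicity is 2.

Since 2 < 4, A is not diagonalizable.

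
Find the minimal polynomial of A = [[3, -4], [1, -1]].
m_A(x) = (x - 1)^2

The characteristic polynomial factors as (x - 1)^2. The minimal polynomial is ∏(x - λ)^{k_λ} where k_λ is the size of the largest Jordan block at λ.

For λ = 1: rank(A - I) = 1, and the largest Jordan block has size 2 (the smallest k with rank((A - I)^k) = rank((A - I)^(k+1))).

So m_A(x) = (x - 1)^2.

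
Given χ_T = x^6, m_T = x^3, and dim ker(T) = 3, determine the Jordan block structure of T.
λ = 0: algebraic multiplicity 6 (exponent in χ_T), largest block size 3 (exponent in m_T), 3 blocks (geometric multiplicity). These force block sizes [3, 2, 1].

Jordan blocks: (0, 3), (0, 2), (0, 1)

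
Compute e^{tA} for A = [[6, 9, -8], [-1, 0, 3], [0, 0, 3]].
e^{tA} = [[(3*t + 1)*e^{3*t}, 9*t*e^{3*t}, t*(3*t - 16)*e^{3*t}/2], [-t*e^{3*t}, (1 - 3*t)*e^{3*t}, t*(6 - t)*e^{3*t}/2], [0, 0, e^{3*t}]]

A has Jordan form J = [[3, 1, 0], [0, 3, 1], [0, 0, 3]] with A = PJP^{-1}, so e^{tA} = P e^{tJ} P^{-1}.

For a Jordan block J_k(λ), e^{tJ_k(λ)} = e^{λt} · (I + tN + t^2 N^2/2! + ... + t^{k-1} N^{k-1}/(k-1)!) where N is the nilpotent superdiagonal part.

Assembling the blocks and conjugating back gives the entries of e^{tA} as shown above.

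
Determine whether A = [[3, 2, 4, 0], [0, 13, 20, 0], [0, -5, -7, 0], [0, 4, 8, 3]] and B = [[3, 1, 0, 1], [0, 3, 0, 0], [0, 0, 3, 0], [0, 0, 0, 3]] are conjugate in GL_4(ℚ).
Two matrices over a field are similar if and only if they have the same invariant factors.

Both A and B have characteristic polynomial (x - 3)^4 and minimal polynomial (x - 3)^2. Computing further, both have invariant factors x - 3, x - 3, (x - 3)^2. Hence A and B are similar.

Yes.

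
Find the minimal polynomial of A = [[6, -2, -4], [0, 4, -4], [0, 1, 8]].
The characteristic polynomial factors as (x - 6)^3. The minimal polynomial is ∏(x - λ)^{k_λ} where k_λ is the size of the largest Jordan block at λ.

For λ = 6: rank(A - 6I) = 1, and the largest Jordan block has size 2 (the smallest k with rank((A - 6I)^k) = rank((A - 6I)^(k+1))).

So m_A(x) = (x - 6)^2.

m_A(x) = (x - 6)^2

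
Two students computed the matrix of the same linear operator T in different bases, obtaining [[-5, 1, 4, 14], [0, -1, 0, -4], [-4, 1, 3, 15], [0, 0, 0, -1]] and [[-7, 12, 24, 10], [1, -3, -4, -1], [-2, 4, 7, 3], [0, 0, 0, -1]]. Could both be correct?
Two matrices over a field are similar if and only if they have the same invariant factors.

Both A and B have characteristic polynomial (x + 1)^4 and minimal polynomial (x + 1)^2. Computing further, both have invariant factors (x + 1)^2, (x + 1)^2. Hence A and B are similar.

Yes.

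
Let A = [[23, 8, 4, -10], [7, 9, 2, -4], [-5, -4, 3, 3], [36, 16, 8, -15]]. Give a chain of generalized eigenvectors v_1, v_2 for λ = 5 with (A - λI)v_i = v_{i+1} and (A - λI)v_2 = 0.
We seek v_1 ∈ ker((A - 5I)^2) \ ker(A - 5I), then set v_{i+1} = (A - 5I) v_i.

One such chain is v_1 = [[-1, 0, 2, -1]]^T, v_2 = [[0, 1, -2, 0]]^T. Check: (A - 5I) v_2 = [[0, 0, 0, 0]]^T = 0.

v_1 = [[-1, 0, 2, -1]]^T, v_2 = [[0, 1, -2, 0]]^T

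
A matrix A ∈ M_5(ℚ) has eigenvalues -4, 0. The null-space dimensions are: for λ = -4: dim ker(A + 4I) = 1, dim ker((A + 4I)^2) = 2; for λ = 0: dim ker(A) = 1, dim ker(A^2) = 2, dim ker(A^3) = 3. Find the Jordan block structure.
Jordan blocks: (-4, 2), (0, 3)

λ = -4: successive nullity increments [1, 1] count blocks of size ≥ k; block sizes are [2].
λ = 0: successive nullity increments [1, 1, 1] count blocks of size ≥ k; block sizes are [3].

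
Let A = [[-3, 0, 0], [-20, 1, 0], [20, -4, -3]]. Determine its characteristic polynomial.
χ_A(x) = (x - 1)(x + 3)^2

xI - A = [[x + 3, 0, 0], [20, x - 1, 0], [-20, 4, x + 3]].

Expanding det(xI - A) along the first row:
det(xI - A) = + (x + 3)·det([[x - 1, 0], [4, x + 3]]) - (0)·det([[20, 0], [-20, x + 3]]) + (0)·det([[20, x - 1], [-20, 4]]).

Evaluating gives χ_A(x) = x^3 + 5x^2 + 3x - 9 = (x - 1)(x + 3)^2.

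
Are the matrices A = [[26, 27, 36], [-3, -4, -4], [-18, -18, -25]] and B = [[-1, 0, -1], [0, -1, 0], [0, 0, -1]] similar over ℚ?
Yes.

Two matrices over a field are similar if and only if they have the same invariant factors.

Both A and B have characteristic polynomial (x + 1)^3 and minimal polynomial (x + 1)^2. Computing further, both have invariant factors x + 1, (x + 1)^2. Hence A and B are similar.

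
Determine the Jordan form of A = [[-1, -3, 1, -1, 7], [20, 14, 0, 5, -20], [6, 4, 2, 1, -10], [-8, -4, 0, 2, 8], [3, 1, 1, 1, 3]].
The characteristic polynomial is det(xI - A) = (x - 4)^5, so the eigenvalues are 4 (algebraic multiplicity 5).

For λ = 4: rank(A - 4I) = 2, rank((A - 4I)^2) = 0. The eigenspace has dimension 5 - 2 = 3, so there are 3 Jordan blocks; the rank sequence gives block sizes [2, 2, 1].

Assembling the blocks gives the Jordan form J above.

J = [[4, 1, 0, 0, 0], [0, 4, 0, 0, 0], [0, 0, 4, 1, 0], [0, 0, 0, 4, 0], [0, 0, 0, 0, 4]]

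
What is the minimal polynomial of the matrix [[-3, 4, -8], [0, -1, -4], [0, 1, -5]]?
The characteristic polynomial factors as (x + 3)^3. The minimal polynomial is ∏(x - λ)^{k_λ} where k_λ is the size of the largest Jordan block at λ.

For λ = -3: rank(A + 3I) = 1, and the largest Jordan block has size 2 (the smallest k with rank((A + 3I)^k) = rank((A + 3I)^(k+1))).

So m_A(x) = (x + 3)^2.

m_A(x) = (x + 3)^2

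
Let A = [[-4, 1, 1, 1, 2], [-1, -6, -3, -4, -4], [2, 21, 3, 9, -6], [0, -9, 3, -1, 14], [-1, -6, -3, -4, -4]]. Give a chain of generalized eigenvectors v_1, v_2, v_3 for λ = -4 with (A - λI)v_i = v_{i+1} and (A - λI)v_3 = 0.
v_1 = [[0, 0, 1, -1, 0]]^T, v_2 = [[0, 1, -2, 0, 1]]^T, v_3 = [[1, 0, 1, -1, 0]]^T

We seek v_1 ∈ ker((A + 4I)^3) \ ker((A + 4I)^2), then set v_{i+1} = (A + 4I) v_i.

One such chain is v_1 = [[0, 0, 1, -1, 0]]^T, v_2 = [[0, 1, -2, 0, 1]]^T, v_3 = [[1, 0, 1, -1, 0]]^T. Check: (A + 4I) v_3 = [[0, 0, 0, 0, 0]]^T = 0.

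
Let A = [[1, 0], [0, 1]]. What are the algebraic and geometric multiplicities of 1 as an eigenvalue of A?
The characteristic polynomial is (x - 1)^2, so the factor x - 1 appears with exponent 2: the algebraic multiplicity is 2.

rank(A - I) = 0, so the eigenspace has dimension 2 - 0 = 2: the geometric multiplicity is 2.

algebraic multiplicity 2, geometric multiplicity 2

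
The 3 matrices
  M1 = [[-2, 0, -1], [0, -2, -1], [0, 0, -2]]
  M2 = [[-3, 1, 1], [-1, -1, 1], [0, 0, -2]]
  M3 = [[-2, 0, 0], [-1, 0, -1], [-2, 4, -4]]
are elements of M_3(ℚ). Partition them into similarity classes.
1 class: {M1, M2, M3}

Characteristic polynomials: χ_{M1} = (x + 2)^3, χ_{M2} = (x + 2)^3, χ_{M3} = (x + 2)^3.

{M1, M2, M3}: invariant factors x + 2, (x + 2)^2.

Matrices are similar if and only if their invariant-factor lists agree; the partition into similarity classes is {M1, M2, M3}.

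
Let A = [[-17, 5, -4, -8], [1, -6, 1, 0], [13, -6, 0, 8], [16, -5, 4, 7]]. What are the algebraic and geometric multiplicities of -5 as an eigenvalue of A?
algebraic multiplicity 3, geometric multiplicity 1

The characteristic polynomial is (x + 1)(x + 5)^3, so the factor x + 5 appears with exponent 3: the algebraic multiplicity is 3.

rank(A + 5I) = 3, so the eigenspace has dimension 4 - 3 = 1: the geometric multiplicity is 1.

Since 1 < 3, A is not diagonalizable.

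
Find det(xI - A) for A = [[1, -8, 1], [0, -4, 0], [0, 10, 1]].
xI - A = [[x - 1, 8, -1], [0, x + 4, 0], [0, -10, x - 1]].

Expanding det(xI - A) along the first row:
det(xI - A) = + (x - 1)·det([[x + 4, 0], [-10, x - 1]]) - (8)·det([[0, 0], [0, x - 1]]) + (-1)·det([[0, x + 4], [0, -10]]).

Evaluating gives χ_A(x) = x^3 + 2x^2 - 7x + 4 = (x - 1)^2(x + 4).

χ_A(x) = (x - 1)^2(x + 4)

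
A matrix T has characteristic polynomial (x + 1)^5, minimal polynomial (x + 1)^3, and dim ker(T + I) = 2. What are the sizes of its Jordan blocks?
Jordan blocks: (-1, 3), (-1, 2)

λ = -1: algebraic multiplicity 5 (exponent in χ_T), largest block size 3 (exponent in m_T), 2 blocks (geometric multiplicity). These force block sizes [3, 2].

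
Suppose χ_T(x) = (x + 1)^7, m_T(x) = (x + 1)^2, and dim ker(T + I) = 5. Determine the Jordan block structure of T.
λ = -1: algebraic multiplicity 7 (exponent in χ_T), largest block size 2 (exponent in m_T), 5 blocks (geometric multiplicity). These force block sizes [2, 2, 1, 1, 1].

Jordan blocks: (-1, 2), (-1, 2), (-1, 1), (-1, 1), (-1, 1)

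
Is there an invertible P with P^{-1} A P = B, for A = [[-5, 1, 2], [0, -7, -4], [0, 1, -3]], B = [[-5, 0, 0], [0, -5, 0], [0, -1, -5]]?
Two matrices over a field are similar if and only if they have the same invariant factors.

Both A and B have characteristic polynomial (x + 5)^3 and minimal polynomial (x + 5)^2. Computing further, both have invariant factors x + 5, (x + 5)^2. Hence A and B are similar.

Yes.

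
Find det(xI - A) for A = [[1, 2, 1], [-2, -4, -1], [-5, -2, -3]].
χ_A(x) = (x + 2)^3

xI - A = [[x - 1, -2, -1], [2, x + 4, 1], [5, 2, x + 3]].

Expanding det(xI - A) along the first row:
det(xI - A) = + (x - 1)·det([[x + 4, 1], [2, x + 3]]) - (-2)·det([[2, 1], [5, x + 3]]) + (-1)·det([[2, x + 4], [5, 2]]).

Evaluating gives χ_A(x) = x^3 + 6x^2 + 12x + 8 = (x + 2)^3.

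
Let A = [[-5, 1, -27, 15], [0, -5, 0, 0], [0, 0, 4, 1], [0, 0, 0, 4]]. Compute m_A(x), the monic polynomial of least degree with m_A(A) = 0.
The characteristic polynomial factors as (x - 4)^2(x + 5)^2. The minimal polynomial is ∏(x - λ)^{k_λ} where k_λ is the size of the largest Jordan block at λ.

For λ = -5: rank(A + 5I) = 3, and the largest Jordan block has size 2 (the smallest k with rank((A + 5I)^k) = rank((A + 5I)^(k+1))).
For λ = 4: rank(A - 4I) = 3, and the largest Jordan block has size 2 (the smallest k with rank((A - 4I)^k) = rank((A - 4I)^(k+1))).

So m_A(x) = (x - 4)^2(x + 5)^2.

m_A(x) = (x - 4)^2(x + 5)^2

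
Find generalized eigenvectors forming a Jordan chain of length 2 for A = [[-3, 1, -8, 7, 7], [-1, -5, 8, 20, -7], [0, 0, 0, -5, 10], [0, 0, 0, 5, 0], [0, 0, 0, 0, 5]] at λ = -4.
v_1 = [[0, 1, 0, 0, 0]]^T, v_2 = [[1, -1, 0, 0, 0]]^T

We seek v_1 ∈ ker((A + 4I)^2) \ ker(A + 4I), then set v_{i+1} = (A + 4I) v_i.

One such chain is v_1 = [[0, 1, 0, 0, 0]]^T, v_2 = [[1, -1, 0, 0, 0]]^T. Check: (A + 4I) v_2 = [[0, 0, 0, 0, 0]]^T = 0.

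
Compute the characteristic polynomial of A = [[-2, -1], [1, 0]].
xI - A = [[x + 2, 1], [-1, x]].

Expanding det(xI - A) along the first row:
det(xI - A) = + (x + 2)·det([[x]]) - (1)·det([[-1]]).

Evaluating gives χ_A(x) = x^2 + 2x + 1 = (x + 1)^2.

χ_A(x) = (x + 1)^2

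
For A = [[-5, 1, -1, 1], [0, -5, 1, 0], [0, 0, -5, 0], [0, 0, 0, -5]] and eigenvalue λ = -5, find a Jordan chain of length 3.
v_1 = [[1, 2, 1, -1]]^T, v_2 = [[0, 1, 0, 0]]^T, v_3 = [[1, 0, 0, 0]]^T

We seek v_1 ∈ ker((A + 5I)^3) \ ker((A + 5I)^2), then set v_{i+1} = (A + 5I) v_i.

One such chain is v_1 = [[1, 2, 1, -1]]^T, v_2 = [[0, 1, 0, 0]]^T, v_3 = [[1, 0, 0, 0]]^T. Check: (A + 5I) v_3 = [[0, 0, 0, 0]]^T = 0.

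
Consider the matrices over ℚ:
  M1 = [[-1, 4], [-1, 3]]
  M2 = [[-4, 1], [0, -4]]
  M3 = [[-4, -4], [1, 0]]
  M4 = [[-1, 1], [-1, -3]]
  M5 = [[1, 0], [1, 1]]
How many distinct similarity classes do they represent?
Characteristic polynomials: χ_{M1} = (x - 1)^2, χ_{M2} = (x + 4)^2, χ_{M3} = (x + 2)^2, χ_{M4} = (x + 2)^2, χ_{M5} = (x - 1)^2.

{M1, M5}: invariant factors (x - 1)^2.

{M2}: invariant factors (x + 4)^2.

{M3, M4}: invariant factors (x + 2)^2.

Matrices are similar if and only if their invariant-factor lists agree; the partition into similarity classes is {M1, M5}, {M2}, {M3, M4}.

3 classes: {M1, M5}, {M2}, {M3, M4}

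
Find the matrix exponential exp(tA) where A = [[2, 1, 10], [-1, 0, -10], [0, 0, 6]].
e^{tA} = [[(t + 1)*e^{t}, t*e^{t}, 2*(e^{5*t} - 1)*e^{t}], [-t*e^{t}, (1 - t)*e^{t}, 2*(1 - e^{5*t})*e^{t}], [0, 0, e^{6*t}]]

A has Jordan form J = [[1, 1, 0], [0, 1, 0], [0, 0, 6]] with A = PJP^{-1}, so e^{tA} = P e^{tJ} P^{-1}.

For a Jordan block J_k(λ), e^{tJ_k(λ)} = e^{λt} · (I + tN + t^2 N^2/2! + ... + t^{k-1} N^{k-1}/(k-1)!) where N is the nilpotent superdiagonal part.

Assembling the blocks and conjugating back gives the entries of e^{tA} as shown above.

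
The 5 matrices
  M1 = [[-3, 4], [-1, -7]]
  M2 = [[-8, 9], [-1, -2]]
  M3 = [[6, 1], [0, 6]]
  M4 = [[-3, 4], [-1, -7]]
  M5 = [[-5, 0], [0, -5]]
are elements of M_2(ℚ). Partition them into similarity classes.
3 classes: {M1, M2, M4}, {M3}, {M5}

Characteristic polynomials: χ_{M1} = (x + 5)^2, χ_{M2} = (x + 5)^2, χ_{M3} = (x - 6)^2, χ_{M4} = (x + 5)^2, χ_{M5} = (x + 5)^2.

{M1, M2, M4}: invariant factors (x + 5)^2.

{M3}: invariant factors (x - 6)^2.

{M5}: invariant factors x + 5, x + 5.

Matrices are similar if and only if their invariant-factor lists agree; the partition into similarity classes is {M1, M2, M4}, {M3}, {M5}.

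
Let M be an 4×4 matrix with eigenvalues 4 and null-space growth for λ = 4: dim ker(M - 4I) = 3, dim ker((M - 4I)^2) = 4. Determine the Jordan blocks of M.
λ = 4: successive nullity increments [3, 1] count blocks of size ≥ k; block sizes are [2, 1, 1].

Jordan blocks: (4, 2), (4, 1), (4, 1)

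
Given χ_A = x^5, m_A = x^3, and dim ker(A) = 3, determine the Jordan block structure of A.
Jordan blocks: (0, 3), (0, 1), (0, 1)

λ = 0: algebraic multiplicity 5 (exponent in χ_A), largest block size 3 (exponent in m_A), 3 blocks (geometric multiplicity). These force block sizes [3, 1, 1].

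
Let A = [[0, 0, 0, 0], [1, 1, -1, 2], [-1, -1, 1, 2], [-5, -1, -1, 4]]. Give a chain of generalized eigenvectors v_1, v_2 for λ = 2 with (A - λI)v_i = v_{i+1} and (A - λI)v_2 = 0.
We seek v_1 ∈ ker((A - 2I)^2) \ ker(A - 2I), then set v_{i+1} = (A - 2I) v_i.

One such chain is v_1 = [[0, 2, 1, 1]]^T, v_2 = [[0, -1, -1, -1]]^T. Check: (A - 2I) v_2 = [[0, 0, 0, 0]]^T = 0.

v_1 = [[0, 2, 1, 1]]^T, v_2 = [[0, -1, -1, -1]]^T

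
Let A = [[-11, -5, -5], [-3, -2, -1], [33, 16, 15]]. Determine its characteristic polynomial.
χ_A(x) = (x - 4)(x + 1)^2

xI - A = [[x + 11, 5, 5], [3, x + 2, 1], [-33, -16, x - 15]].

Expanding det(xI - A) along the first row:
det(xI - A) = + (x + 11)·det([[x + 2, 1], [-16, x - 15]]) - (5)·det([[3, 1], [-33, x - 15]]) + (5)·det([[3, x + 2], [-33, -16]]).

Evaluating gives χ_A(x) = x^3 - 2x^2 - 7x - 4 = (x - 4)(x + 1)^2.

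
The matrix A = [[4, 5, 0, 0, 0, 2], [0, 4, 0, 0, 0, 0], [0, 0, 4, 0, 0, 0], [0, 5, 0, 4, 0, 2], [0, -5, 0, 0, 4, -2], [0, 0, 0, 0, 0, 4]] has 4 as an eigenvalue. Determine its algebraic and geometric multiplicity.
The characteristic polynomial is (x - 4)^6, so the factor x - 4 appears with exponent 6: the algebraic multiplicity is 6.

rank(A - 4I) = 1, so the eigenspace has dimension 6 - 1 = 5: the geometric multiplicity is 5.

Since 5 < 6, A is not diagonalizable.

algebraic multiplicity 6, geometric multiplicity 5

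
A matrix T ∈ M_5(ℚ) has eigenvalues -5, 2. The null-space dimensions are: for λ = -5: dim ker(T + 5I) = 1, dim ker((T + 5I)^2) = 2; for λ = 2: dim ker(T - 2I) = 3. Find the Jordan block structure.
λ = -5: successive nullity increments [1, 1] count blocks of size ≥ k; block sizes are [2].
λ = 2: successive nullity increments [3] count blocks of size ≥ k; block sizes are [1, 1, 1].

Jordan blocks: (-5, 2), (2, 1), (2, 1), (2, 1)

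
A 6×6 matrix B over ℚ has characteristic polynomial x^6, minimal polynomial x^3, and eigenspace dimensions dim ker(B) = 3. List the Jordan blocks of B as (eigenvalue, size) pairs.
Jordan blocks: (0, 3), (0, 2), (0, 1)

λ = 0: algebraic multiplicity 6 (exponent in χ_B), largest block size 3 (exponent in m_B), 3 blocks (geometric multiplicity). These force block sizes [3, 2, 1].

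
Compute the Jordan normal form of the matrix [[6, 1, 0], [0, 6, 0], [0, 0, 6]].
J = [[6, 1, 0], [0, 6, 0], [0, 0, 6]]

The characteristic polynomial is det(xI - A) = (x - 6)^3, so the eigenvalues are 6 (algebraic multiplicity 3).

For λ = 6: rank(A - 6I) = 1, rank((A - 6I)^2) = 0. The eigenspace has dimension 3 - 1 = 2, so there are 2 Jordan blocks; the rank sequence gives block sizes [2, 1].

Assembling the blocks gives the Jordan form J above.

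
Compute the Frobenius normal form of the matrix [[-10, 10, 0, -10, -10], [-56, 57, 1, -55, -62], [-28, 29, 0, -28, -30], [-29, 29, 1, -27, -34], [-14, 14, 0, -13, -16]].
R = [[0, 0, 0, 0, -10], [1, 0, 0, 0, -28], [0, 1, 0, 0, -14], [0, 0, 1, 0, 9], [0, 0, 0, 1, 4]]

The invariant factors of A (the non-unit diagonal entries of the Smith normal form of xI - A over ℚ[x]) are (x - 5)(x + 1)(x^3 - 4x - 2), each dividing the next. The characteristic polynomial is their product, (x - 5)(x + 1)(x^3 - 4x - 2).

The rational canonical form is the block-diagonal matrix of companion matrices C(f_i):
R = [[0, 0, 0, 0, -10], [1, 0, 0, 0, -28], [0, 1, 0, 0, -14], [0, 0, 1, 0, 9], [0, 0, 0, 1, 4]].

Note the characteristic polynomial does not split into linear factors over ℚ, so A has no Jordan form over ℚ; the rational canonical form exists over any field.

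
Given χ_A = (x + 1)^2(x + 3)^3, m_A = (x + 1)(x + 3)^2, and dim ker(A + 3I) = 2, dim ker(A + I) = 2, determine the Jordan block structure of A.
λ = -3: algebraic multiplicity 3 (exponent in χ_A), largest block size 2 (exponent in m_A), 2 blocks (geometric multiplicity). These force block sizes [2, 1].
λ = -1: algebraic multiplicity 2 (exponent in χ_A), largest block size 1 (exponent in m_A), 2 blocks (geometric multiplicity). These force block sizes [1, 1].

Jordan blocks: (-3, 2), (-3, 1), (-1, 1), (-1, 1)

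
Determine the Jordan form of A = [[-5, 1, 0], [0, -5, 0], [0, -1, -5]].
J = [[-5, 1, 0], [0, -5, 0], [0, 0, -5]]

The characteristic polynomial is det(xI - A) = (x + 5)^3, so the eigenvalues are -5 (algebraic multiplicity 3).

For λ = -5: rank(A + 5I) = 1, rank((A + 5I)^2) = 0. The eigenspace has dimension 3 - 1 = 2, so there are 2 Jordan blocks; the rank sequence gives block sizes [2, 1].

Assembling the blocks gives the Jordan form J above.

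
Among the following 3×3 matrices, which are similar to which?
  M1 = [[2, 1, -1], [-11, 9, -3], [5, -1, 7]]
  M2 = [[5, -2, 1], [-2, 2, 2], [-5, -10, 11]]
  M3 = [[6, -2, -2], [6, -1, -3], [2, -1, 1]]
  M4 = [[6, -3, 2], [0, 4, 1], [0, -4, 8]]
Characteristic polynomials: χ_{M1} = (x - 6)^3, χ_{M2} = (x - 6)^3, χ_{M3} = (x - 2)^3, χ_{M4} = (x - 6)^3.

{M1, M4}: invariant factors (x - 6)^3.

{M2}: invariant factors x - 6, (x - 6)^2.

{M3}: invariant factors x - 2, (x - 2)^2.

Matrices are similar if and only if their invariant-factor lists agree; the partition into similarity classes is {M1, M4}, {M2}, {M3}.

3 classes: {M1, M4}, {M2}, {M3}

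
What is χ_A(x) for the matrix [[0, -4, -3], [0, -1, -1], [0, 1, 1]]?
xI - A = [[x, 4, 3], [0, x + 1, 1], [0, -1, x - 1]].

Expanding det(xI - A) along the first row:
det(xI - A) = + (x)·det([[x + 1, 1], [-1, x - 1]]) - (4)·det([[0, 1], [0, x - 1]]) + (3)·det([[0, x + 1], [0, -1]]).

Evaluating gives χ_A(x) = x^3.

χ_A(x) = x^3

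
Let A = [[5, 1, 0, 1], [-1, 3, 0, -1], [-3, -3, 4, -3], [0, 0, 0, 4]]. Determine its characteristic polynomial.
χ_A(x) = (x - 4)^4

xI - A = [[x - 5, -1, 0, -1], [1, x - 3, 0, 1], [3, 3, x - 4, 3], [0, 0, 0, x - 4]].

Expanding det(xI - A) along the first row:
det(xI - A) = + (x - 5)·det([[x - 3, 0, 1], [3, x - 4, 3], [0, 0, x - 4]]) - (-1)·det([[1, 0, 1], [3, x - 4, 3], [0, 0, x - 4]]) + (0)·det([[1, x - 3, 1], [3, 3, 3], [0, 0, x - 4]]) - (-1)·det([[1, x - 3, 0], [3, 3, x - 4], [0, 0, 0]]).

Evaluating gives χ_A(x) = x^4 - 16x^3 + 96x^2 - 256x + 256 = (x - 4)^4.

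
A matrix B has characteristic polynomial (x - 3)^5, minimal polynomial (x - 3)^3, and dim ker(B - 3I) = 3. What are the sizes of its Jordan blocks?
λ = 3: algebraic multiplicity 5 (exponent in χ_B), largest block size 3 (exponent in m_B), 3 blocks (geometric multiplicity). These force block sizes [3, 1, 1].

Jordan blocks: (3, 3), (3, 1), (3, 1)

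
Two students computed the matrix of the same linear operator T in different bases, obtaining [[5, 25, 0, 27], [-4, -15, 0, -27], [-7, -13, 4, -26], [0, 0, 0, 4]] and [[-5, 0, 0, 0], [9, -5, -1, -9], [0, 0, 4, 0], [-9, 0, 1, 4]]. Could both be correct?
Both have characteristic polynomial (x - 4)^2(x + 5)^2, but the minimal polynomial of A is (x - 4)^2(x + 5)^2 while the minimal polynomial of B is (x - 4)^2(x + 5). The minimal polynomial is a similarity invariant, so A and B are not similar.

No.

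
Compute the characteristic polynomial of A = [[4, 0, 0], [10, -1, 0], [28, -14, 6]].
xI - A = [[x - 4, 0, 0], [-10, x + 1, 0], [-28, 14, x - 6]].

Expanding det(xI - A) along the first row:
det(xI - A) = + (x - 4)·det([[x + 1, 0], [14, x - 6]]) - (0)·det([[-10, 0], [-28, x - 6]]) + (0)·det([[-10, x + 1], [-28, 14]]).

Evaluating gives χ_A(x) = x^3 - 9x^2 + 14x + 24 = (x - 6)(x - 4)(x + 1).

χ_A(x) = (x - 6)(x - 4)(x + 1)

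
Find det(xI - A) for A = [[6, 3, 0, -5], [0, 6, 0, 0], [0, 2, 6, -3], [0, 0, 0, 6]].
χ_A(x) = (x - 6)^4

xI - A = [[x - 6, -3, 0, 5], [0, x - 6, 0, 0], [0, -2, x - 6, 3], [0, 0, 0, x - 6]].

Expanding det(xI - A) along the first row:
det(xI - A) = + (x - 6)·det([[x - 6, 0, 0], [-2, x - 6, 3], [0, 0, x - 6]]) - (-3)·det([[0, 0, 0], [0, x - 6, 3], [0, 0, x - 6]]) + (0)·det([[0, x - 6, 0], [0, -2, 3], [0, 0, x - 6]]) - (5)·det([[0, x - 6, 0], [0, -2, x - 6], [0, 0, 0]]).

Evaluating gives χ_A(x) = x^4 - 24x^3 + 216x^2 - 864x + 1296 = (x - 6)^4.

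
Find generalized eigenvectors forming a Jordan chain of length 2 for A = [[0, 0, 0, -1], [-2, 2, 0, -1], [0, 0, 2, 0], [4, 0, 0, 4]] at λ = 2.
v_1 = [[-1, 0, 0, 1]]^T, v_2 = [[1, 1, 0, -2]]^T

We seek v_1 ∈ ker((A - 2I)^2) \ ker(A - 2I), then set v_{i+1} = (A - 2I) v_i.

One such chain is v_1 = [[-1, 0, 0, 1]]^T, v_2 = [[1, 1, 0, -2]]^T. Check: (A - 2I) v_2 = [[0, 0, 0, 0]]^T = 0.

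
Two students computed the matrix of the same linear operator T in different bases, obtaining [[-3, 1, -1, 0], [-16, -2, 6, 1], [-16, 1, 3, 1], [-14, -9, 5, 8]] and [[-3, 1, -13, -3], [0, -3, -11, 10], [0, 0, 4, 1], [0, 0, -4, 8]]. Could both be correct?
Yes.

Two matrices over a field are similar if and only if they have the same invariant factors.

Both A and B have characteristic polynomial (x - 6)^2(x + 3)^2 and minimal polynomial (x - 6)^2(x + 3)^2. Computing further, both have invariant factors (x - 6)^2(x + 3)^2. Hence A and B are similar.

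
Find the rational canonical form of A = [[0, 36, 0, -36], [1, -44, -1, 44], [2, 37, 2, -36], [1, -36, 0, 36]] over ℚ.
R = [[0, 0, 0, -36], [1, 0, 0, -36], [0, 1, 0, -21], [0, 0, 1, -6]]

The invariant factors of A (the non-unit diagonal entries of the Smith normal form of xI - A over ℚ[x]) are (x^2 + 3x + 6)^2, each dividing the next. The characteristic polynomial is their product, (x^2 + 3x + 6)^2.

The rational canonical form is the block-diagonal matrix of companion matrices C(f_i):
R = [[0, 0, 0, -36], [1, 0, 0, -36], [0, 1, 0, -21], [0, 0, 1, -6]].

Note the characteristic polynomial does not split into linear factors over ℚ, so A has no Jordan form over ℚ; the rational canonical form exists over any field.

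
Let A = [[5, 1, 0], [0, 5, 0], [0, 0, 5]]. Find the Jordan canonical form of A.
The characteristic polynomial is det(xI - A) = (x - 5)^3, so the eigenvalues are 5 (algebraic multiplicity 3).

For λ = 5: rank(A - 5I) = 1, rank((A - 5I)^2) = 0. The eigenspace has dimension 3 - 1 = 2, so there are 2 Jordan blocks; the rank sequence gives block sizes [2, 1].

Assembling the blocks gives the Jordan form J above.

J = [[5, 1, 0], [0, 5, 0], [0, 0, 5]]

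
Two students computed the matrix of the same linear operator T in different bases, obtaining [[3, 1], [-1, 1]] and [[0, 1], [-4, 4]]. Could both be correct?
Two matrices over a field are similar if and only if they have the same invariant factors.

Both A and B have characteristic polynomial (x - 2)^2 and minimal polynomial (x - 2)^2. Computing further, both have invariant factors (x - 2)^2. Hence A and B are similar.

Yes.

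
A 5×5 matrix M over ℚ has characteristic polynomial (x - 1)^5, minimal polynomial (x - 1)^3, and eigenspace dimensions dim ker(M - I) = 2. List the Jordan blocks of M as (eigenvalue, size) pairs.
λ = 1: algebraic multiplicity 5 (exponent in χ_M), largest block size 3 (exponent in m_M), 2 blocks (geometric multiplicity). These force block sizes [3, 2].

Jordan blocks: (1, 3), (1, 2)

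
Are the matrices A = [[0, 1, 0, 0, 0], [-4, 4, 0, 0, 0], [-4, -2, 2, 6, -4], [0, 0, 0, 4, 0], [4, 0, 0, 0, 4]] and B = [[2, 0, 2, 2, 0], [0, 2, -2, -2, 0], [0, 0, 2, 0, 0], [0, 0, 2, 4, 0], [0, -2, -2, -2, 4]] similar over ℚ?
Both have characteristic polynomial (x - 4)^2(x - 2)^3, but the minimal polynomial of A is (x - 4)(x - 2)^2 while the minimal polynomial of B is (x - 4)(x - 2). The minimal polynomial is a similarity invariant, so A and B are not similar.

No.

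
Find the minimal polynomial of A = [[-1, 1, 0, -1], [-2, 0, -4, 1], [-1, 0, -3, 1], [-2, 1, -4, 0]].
The characteristic polynomial factors as (x + 1)^4. The minimal polynomial is ∏(x - λ)^{k_λ} where k_λ is the size of the largest Jordan block at λ.

For λ = -1: rank(A + I) = 2, and the largest Jordan block has size 2 (the smallest k with rank((A + I)^k) = rank((A + I)^(k+1))).

So m_A(x) = (x + 1)^2.

m_A(x) = (x + 1)^2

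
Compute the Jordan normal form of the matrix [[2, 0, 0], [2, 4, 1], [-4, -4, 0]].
The characteristic polynomial is det(xI - A) = (x - 2)^3, so the eigenvalues are 2 (algebraic multiplicity 3).

For λ = 2: rank(A - 2I) = 1, rank((A - 2I)^2) = 0. The eigenspace has dimension 3 - 1 = 2, so there are 2 Jordan blocks; the rank sequence gives block sizes [2, 1].

Assembling the blocks gives the Jordan form J above.

J = [[2, 1, 0], [0, 2, 0], [0, 0, 2]]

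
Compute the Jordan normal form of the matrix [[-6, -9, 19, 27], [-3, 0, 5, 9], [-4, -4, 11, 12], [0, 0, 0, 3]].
J = [[-1, 0, 0, 0], [0, 3, 1, 0], [0, 0, 3, 0], [0, 0, 0, 3]]

The characteristic polynomial is det(xI - A) = (x - 3)^3(x + 1), so the eigenvalues are -1 (algebraic multiplicity 1), 3 (algebraic multiplicity 3).

For λ = -1: algebraic multiplicity 1 gives one 1×1 block.

For λ = 3: rank(A - 3I) = 2, rank((A - 3I)^2) = 1. The eigenspace has dimension 4 - 2 = 2, so there are 2 Jordan blocks; the rank sequence gives block sizes [2, 1].

Assembling the blocks gives the Jordan form J above.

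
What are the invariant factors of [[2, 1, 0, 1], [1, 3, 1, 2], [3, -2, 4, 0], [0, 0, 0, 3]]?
The Jordan structure of A has elementary divisors (x - 3)^3, (x - 3). Arranging the block sizes at each eigenvalue in decreasing order and taking row products gives the invariant factors.

Invariant factors (smallest first, each dividing the next): x - 3, (x - 3)^3.

Check: the last factor (x - 3)^3 is the minimal polynomial, and the product (x - 3)^4 is the characteristic polynomial.

x - 3, (x - 3)^3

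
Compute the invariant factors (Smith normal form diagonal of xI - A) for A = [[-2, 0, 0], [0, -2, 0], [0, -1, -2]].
x + 2, (x + 2)^2

The Jordan structure of A has elementary divisors (x + 2)^2, (x + 2). Arranging the block sizes at each eigenvalue in decreasing order and taking row products gives the invariant factors.

Invariant factors (smallest first, each dividing the next): x + 2, (x + 2)^2.

Check: the last factor (x + 2)^2 is the minimal polynomial, and the product (x + 2)^3 is the characteristic polynomial.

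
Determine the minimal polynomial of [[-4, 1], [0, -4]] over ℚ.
The characteristic polynomial factors as (x + 4)^2. The minimal polynomial is ∏(x - λ)^{k_λ} where k_λ is the size of the largest Jordan block at λ.

For λ = -4: rank(A + 4I) = 1, and the largest Jordan block has size 2 (the smallest k with rank((A + 4I)^k) = rank((A + 4I)^(k+1))).

So m_A(x) = (x + 4)^2.

m_A(x) = (x + 4)^2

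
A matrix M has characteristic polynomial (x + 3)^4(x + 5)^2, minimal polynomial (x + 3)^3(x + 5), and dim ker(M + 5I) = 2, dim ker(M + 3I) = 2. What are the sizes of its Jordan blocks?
Jordan blocks: (-5, 1), (-5, 1), (-3, 3), (-3, 1)

λ = -5: algebraic multiplicity 2 (exponent in χ_M), largest block size 1 (exponent in m_M), 2 blocks (geometric multiplicity). These force block sizes [1, 1].
λ = -3: algebraic multiplicity 4 (exponent in χ_M), largest block size 3 (exponent in m_M), 2 blocks (geometric multiplicity). These force block sizes [3, 1].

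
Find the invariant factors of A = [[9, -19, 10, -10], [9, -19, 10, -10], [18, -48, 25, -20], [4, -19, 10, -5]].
The Jordan structure of A has elementary divisors x^2, (x - 5), (x - 5). Arranging the block sizes at each eigenvalue in decreasing order and taking row products gives the invariant factors.

Invariant factors (smallest first, each dividing the next): x - 5, x^2(x - 5).

Check: the last factor x^2(x - 5) is the minimal polynomial, and the product x^2(x - 5)^2 is the characteristic polynomial.

x - 5, x^2(x - 5)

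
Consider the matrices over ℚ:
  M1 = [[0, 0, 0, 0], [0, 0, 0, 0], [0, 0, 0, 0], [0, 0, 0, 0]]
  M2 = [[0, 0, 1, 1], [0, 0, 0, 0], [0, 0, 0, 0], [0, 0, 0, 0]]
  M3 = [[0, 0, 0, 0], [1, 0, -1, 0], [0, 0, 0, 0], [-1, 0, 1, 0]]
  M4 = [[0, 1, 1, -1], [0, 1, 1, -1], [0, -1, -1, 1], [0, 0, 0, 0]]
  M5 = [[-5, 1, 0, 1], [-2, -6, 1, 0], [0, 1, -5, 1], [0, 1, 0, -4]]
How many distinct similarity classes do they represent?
3 classes: {M1}, {M2, M3, M4}, {M5}

Characteristic polynomials: χ_{M1} = x^4, χ_{M2} = x^4, χ_{M3} = x^4, χ_{M4} = x^4, χ_{M5} = (x + 5)^4.

{M1}: invariant factors x, x, x, x.

{M2, M3, M4}: invariant factors x, x, x^2.

{M5}: invariant factors x + 5, (x + 5)^3.

Matrices are similar if and only if their invariant-factor lists agree; the partition into similarity classes is {M1}, {M2, M3, M4}, {M5}.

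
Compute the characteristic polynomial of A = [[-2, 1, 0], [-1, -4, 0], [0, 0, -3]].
xI - A = [[x + 2, -1, 0], [1, x + 4, 0], [0, 0, x + 3]].

Expanding det(xI - A) along the first row:
det(xI - A) = + (x + 2)·det([[x + 4, 0], [0, x + 3]]) - (-1)·det([[1, 0], [0, x + 3]]) + (0)·det([[1, x + 4], [0, 0]]).

Evaluating gives χ_A(x) = x^3 + 9x^2 + 27x + 27 = (x + 3)^3.

χ_A(x) = (x + 3)^3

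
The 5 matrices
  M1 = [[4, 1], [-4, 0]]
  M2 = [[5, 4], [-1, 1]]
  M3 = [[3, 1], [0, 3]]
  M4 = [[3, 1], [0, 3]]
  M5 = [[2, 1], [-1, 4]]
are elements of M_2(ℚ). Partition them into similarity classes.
2 classes: {M1}, {M2, M3, M4, M5}

Characteristic polynomials: χ_{M1} = (x - 2)^2, χ_{M2} = (x - 3)^2, χ_{M3} = (x - 3)^2, χ_{M4} = (x - 3)^2, χ_{M5} = (x - 3)^2.

{M1}: invariant factors (x - 2)^2.

{M2, M3, M4, M5}: invariant factors (x - 3)^2.

Matrices are similar if and only if their invariant-factor lists agree; the partition into similarity classes is {M1}, {M2, M3, M4, M5}.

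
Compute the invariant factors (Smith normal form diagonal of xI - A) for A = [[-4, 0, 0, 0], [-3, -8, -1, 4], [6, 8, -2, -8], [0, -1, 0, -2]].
x + 4, (x + 4)^3

The Jordan structure of A has elementary divisors (x + 4)^3, (x + 4). Arranging the block sizes at each eigenvalue in decreasing order and taking row products gives the invariant factors.

Invariant factors (smallest first, each dividing the next): x + 4, (x + 4)^3.

Check: the last factor (x + 4)^3 is the minimal polynomial, and the product (x + 4)^4 is the characteristic polynomial.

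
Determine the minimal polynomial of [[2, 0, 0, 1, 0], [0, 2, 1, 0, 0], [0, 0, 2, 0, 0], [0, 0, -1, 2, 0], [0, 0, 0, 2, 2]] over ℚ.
m_A(x) = (x - 2)^3

The characteristic polynomial factors as (x - 2)^5. The minimal polynomial is ∏(x - λ)^{k_λ} where k_λ is the size of the largest Jordan block at λ.

For λ = 2: rank(A - 2I) = 2, and the largest Jordan block has size 3 (the smallest k with rank((A - 2I)^k) = rank((A - 2I)^(k+1))).

So m_A(x) = (x - 2)^3.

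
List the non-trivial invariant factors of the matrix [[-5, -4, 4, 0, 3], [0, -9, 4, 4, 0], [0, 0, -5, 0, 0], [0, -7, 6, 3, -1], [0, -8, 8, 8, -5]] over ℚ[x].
The Jordan structure of A has elementary divisors (x + 5)^2, (x + 5), (x + 3)^2. Arranging the block sizes at each eigenvalue in decreasing order and taking row products gives the invariant factors.

Invariant factors (smallest first, each dividing the next): x + 5, (x + 3)^2(x + 5)^2.

Check: the last factor (x + 3)^2(x + 5)^2 is the minimal polynomial, and the product (x + 3)^2(x + 5)^3 is the characteristic polynomial.

x + 5, (x + 3)^2(x + 5)^2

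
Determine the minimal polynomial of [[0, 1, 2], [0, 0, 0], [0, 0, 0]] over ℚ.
The characteristic polynomial factors as x^3. The minimal polynomial is ∏(x - λ)^{k_λ} where k_λ is the size of the largest Jordan block at λ.

For λ = 0: rank(A) = 1, and the largest Jordan block has size 2 (the smallest k with rank(A^k) = rank(A^(k+1))).

So m_A(x) = x^2.

m_A(x) = x^2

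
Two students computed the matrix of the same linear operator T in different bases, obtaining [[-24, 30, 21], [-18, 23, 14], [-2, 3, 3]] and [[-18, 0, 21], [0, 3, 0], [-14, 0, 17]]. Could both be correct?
No.

Both have characteristic polynomial (x - 3)^2(x + 4), but the minimal polynomial of A is (x - 3)^2(x + 4) while the minimal polynomial of B is (x - 3)(x + 4). The minimal polynomial is a similarity invariant, so A and B are not similar.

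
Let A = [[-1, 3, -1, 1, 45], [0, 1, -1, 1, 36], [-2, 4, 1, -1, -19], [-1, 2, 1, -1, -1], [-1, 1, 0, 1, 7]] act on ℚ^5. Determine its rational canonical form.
R = [[0, 0, 0, 0, 27], [1, 0, 0, 0, 27], [0, 1, 0, 0, -18], [0, 0, 1, 0, -10], [0, 0, 0, 1, 7]]

The invariant factors of A (the non-unit diagonal entries of the Smith normal form of xI - A over ℚ[x]) are (x - 3)^3(x + 1)^2, each dividing the next. The characteristic polynomial is their product, (x - 3)^3(x + 1)^2.

The rational canonical form is the block-diagonal matrix of companion matrices C(f_i):
R = [[0, 0, 0, 0, 27], [1, 0, 0, 0, 27], [0, 1, 0, 0, -18], [0, 0, 1, 0, -10], [0, 0, 0, 1, 7]].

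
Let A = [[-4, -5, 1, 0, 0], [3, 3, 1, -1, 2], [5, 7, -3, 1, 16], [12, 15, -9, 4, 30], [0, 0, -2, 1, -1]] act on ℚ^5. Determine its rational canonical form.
The invariant factors of A (the non-unit diagonal entries of the Smith normal form of xI - A over ℚ[x]) are x^2 + 2x + 6, (x - 3)(x^2 + 2x + 6), each dividing the next. The characteristic polynomial is their product, (x - 3)(x^2 + 2x + 6)^2.

The rational canonical form is the block-diagonal matrix of companion matrices C(f_i):
R = [[0, -6, 0, 0, 0], [1, -2, 0, 0, 0], [0, 0, 0, 0, 18], [0, 0, 1, 0, 0], [0, 0, 0, 1, 1]].

Note the characteristic polynomial does not split into linear factors over ℚ, so A has no Jordan form over ℚ; the rational canonical form exists over any field.

R = [[0, -6, 0, 0, 0], [1, -2, 0, 0, 0], [0, 0, 0, 0, 18], [0, 0, 1, 0, 0], [0, 0, 0, 1, 1]]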